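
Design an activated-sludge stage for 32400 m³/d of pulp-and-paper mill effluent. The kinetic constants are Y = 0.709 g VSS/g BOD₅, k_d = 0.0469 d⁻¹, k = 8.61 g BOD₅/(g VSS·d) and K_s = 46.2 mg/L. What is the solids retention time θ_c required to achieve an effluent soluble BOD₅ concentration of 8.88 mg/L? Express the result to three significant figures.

θ_c ≈ 1.07 d

At the target effluent, Y k S/(K_s+S) = 0.709×8.61×8.88/55.08 = 0.9842 d⁻¹.
θ_c = 1/(μ − k_d) = 1/(0.9842 − 0.0469) = 1/0.9373 = 1.067 d.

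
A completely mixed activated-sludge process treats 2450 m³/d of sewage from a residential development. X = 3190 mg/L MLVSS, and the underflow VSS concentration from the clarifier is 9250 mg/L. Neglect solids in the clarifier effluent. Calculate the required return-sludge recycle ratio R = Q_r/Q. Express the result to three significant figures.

Mass balance around the secondary clarifier (neglecting effluent solids): R = X / (X_r − X) = 3190 / (9250 − 3190) = 0.5264.

R ≈ 0.526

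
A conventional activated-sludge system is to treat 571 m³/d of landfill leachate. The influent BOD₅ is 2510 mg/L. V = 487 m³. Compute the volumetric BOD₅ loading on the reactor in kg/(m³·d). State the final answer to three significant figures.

L_v = Q S₀ / V = 571 × 2510 × 10⁻³ / 487.0 = 2.943 kg/(m³·d).

L_v ≈ 2.94 kg BOD₅/(m³·d)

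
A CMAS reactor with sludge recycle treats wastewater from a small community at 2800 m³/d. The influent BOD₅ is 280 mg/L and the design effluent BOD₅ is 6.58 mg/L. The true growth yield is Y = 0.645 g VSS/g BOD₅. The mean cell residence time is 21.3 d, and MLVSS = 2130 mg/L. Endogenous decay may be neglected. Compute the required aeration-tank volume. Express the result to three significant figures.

V·X = Y·Q·ΔS·θ_c gives V = 0.645 × 2800 × (280 − 6.58) × 21.3 / 2130 = 4938 m³.

V ≈ 4940 m³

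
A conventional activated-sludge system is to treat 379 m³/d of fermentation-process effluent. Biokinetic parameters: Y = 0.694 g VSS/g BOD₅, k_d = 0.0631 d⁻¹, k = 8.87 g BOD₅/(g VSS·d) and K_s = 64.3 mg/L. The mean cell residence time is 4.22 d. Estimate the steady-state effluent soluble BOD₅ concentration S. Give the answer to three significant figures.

Effluent substrate depends only on kinetics and SRT: S = K_s(1 + k_d θ_c) / [θ_c(Yk − k_d) − 1] = 64.3 × (1 + 0.0631 × 4.22) / [4.22 × (0.694 × 8.87 − 0.0631) − 1] = 81.42 / 24.71 = 3.295 mg/L.

S ≈ 3.29 mg/L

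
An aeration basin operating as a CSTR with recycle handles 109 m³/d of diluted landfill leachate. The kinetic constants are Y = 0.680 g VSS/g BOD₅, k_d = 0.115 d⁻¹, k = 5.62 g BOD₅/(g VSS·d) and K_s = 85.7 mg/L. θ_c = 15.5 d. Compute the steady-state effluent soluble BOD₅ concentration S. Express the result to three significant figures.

From the Monod/SRT balance for a CMAS, S = K_s·(1+k_d θ_c)/[θ_c·(Y k − k_d) − 1] = 85.7 × (1 + 0.115 × 15.5) / [15.5 × (0.680 × 5.62 − 0.115) − 1] = 238.5 / 56.45 = 4.224 mg/L.

S ≈ 4.22 mg/L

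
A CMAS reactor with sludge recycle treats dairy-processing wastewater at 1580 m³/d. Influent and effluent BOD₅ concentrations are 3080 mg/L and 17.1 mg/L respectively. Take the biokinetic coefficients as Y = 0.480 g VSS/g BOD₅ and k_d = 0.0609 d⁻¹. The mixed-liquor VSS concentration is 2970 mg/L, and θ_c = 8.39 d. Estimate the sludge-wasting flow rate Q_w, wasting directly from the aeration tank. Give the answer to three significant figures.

Q_w ≈ 518 m³/d

Rearranging the biomass balance for a CMAS with decay, V = Y·Q·ΔS·θ_c / [X·(1+k_d θ_c)] = 0.480 × 1580 × (3080 − 17.1) × 8.39 / [2970 × (1 + 0.0609 × 8.39)] = 1.95×10^7 / 4488 = 4343 m³.
Wasting from the aeration tank: Q_w = V / θ_c = 4343 / 8.39 = 517.6 m³/d.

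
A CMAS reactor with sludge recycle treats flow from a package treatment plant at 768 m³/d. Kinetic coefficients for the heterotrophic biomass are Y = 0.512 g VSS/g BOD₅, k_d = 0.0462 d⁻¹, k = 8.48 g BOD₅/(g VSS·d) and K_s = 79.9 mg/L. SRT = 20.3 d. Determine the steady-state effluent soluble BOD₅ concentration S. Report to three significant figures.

Effluent substrate depends only on kinetics and SRT: S = K_s(1 + k_d θ_c) / [θ_c(Yk − k_d) − 1] = 79.9 × (1 + 0.0462 × 20.3) / [20.3 × (0.512 × 8.48 − 0.0462) − 1] = 154.8 / 86.20 = 1.796 mg/L.

S ≈ 1.80 mg/L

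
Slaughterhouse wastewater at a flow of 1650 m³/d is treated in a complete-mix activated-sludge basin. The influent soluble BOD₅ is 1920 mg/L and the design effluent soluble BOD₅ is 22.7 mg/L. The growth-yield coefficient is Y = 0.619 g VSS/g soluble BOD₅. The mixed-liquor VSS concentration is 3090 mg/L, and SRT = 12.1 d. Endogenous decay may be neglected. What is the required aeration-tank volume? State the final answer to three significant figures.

V ≈ 7590 m³

With k_d = 0 the design equation reduces to V = Y Q (S₀−S) θ_c / X = 0.619 × 1650 × (1920 − 22.7) × 12.1 / 3090 = 7588 m³.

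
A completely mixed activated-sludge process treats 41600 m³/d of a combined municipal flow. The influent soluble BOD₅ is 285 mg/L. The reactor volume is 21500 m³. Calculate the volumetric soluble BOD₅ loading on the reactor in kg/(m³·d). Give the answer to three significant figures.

Applied soluble BOD₅ load per unit volume = Q·S₀/V = (41600 × 285/1000)/21500 = 0.5514 kg soluble BOD₅·m⁻³·d⁻¹.

L_v ≈ 0.551 kg soluble BOD₅/(m³·d)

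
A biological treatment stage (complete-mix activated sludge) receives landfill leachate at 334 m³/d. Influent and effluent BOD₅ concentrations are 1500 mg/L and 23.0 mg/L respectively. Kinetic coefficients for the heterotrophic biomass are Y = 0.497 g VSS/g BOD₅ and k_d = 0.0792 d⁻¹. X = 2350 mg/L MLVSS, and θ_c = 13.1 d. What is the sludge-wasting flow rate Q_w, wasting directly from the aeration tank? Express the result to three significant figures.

Q_w ≈ 51.2 m³/d

Steady-state biomass mass balance: V·X·(1 + k_d·θ_c) = Y·Q·(S₀ − S)·θ_c, so V = 0.497 × 334 × (1500 − 23.0) × 13.1 / [2350 × (1 + 0.0792 × 13.1)] = 3.21×10^6 / 4788 = 670.8 m³.
With mixed-liquor wasting, θ_c = V/Q_w, so Q_w = V/θ_c = 670.8/13.1 = 51.21 m³/d.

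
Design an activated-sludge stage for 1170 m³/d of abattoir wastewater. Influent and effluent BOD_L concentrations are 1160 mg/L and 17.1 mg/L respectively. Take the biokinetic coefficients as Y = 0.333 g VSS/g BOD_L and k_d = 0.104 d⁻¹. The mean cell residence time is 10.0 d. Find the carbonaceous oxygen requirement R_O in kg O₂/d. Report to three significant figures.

Observed yield with endogenous decay: Y_obs = Y / (1 + k_d·θ_c) = 0.333 / (1 + 0.104 × 10.0) = 0.333 / 2.040 = 0.1632 g VSS/g BOD_L.
Q·(S₀ − S) = 1170 × (1160 − 17.1) × 10⁻³ = 1337 kg/d removed.
Net sludge production P_X = 0.1632 × 1337 = 218.3 kg VSS/d.
Carbonaceous O₂ demand = substrate oxidised − cell-mass equivalent = 1337 − 1.42 × 218.3 = 1027 kg O₂/d.

R_O ≈ 1030 kg O₂/d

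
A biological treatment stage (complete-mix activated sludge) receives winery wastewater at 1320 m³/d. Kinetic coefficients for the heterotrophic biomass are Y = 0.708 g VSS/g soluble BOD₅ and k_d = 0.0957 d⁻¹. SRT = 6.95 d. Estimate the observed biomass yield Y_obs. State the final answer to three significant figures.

Observed yield with endogenous decay: Y_obs = Y / (1 + k_d·θ_c) = 0.708 / (1 + 0.0957 × 6.95) = 0.708 / 1.665 = 0.4252 g VSS/g soluble BOD₅.

Y_obs ≈ 0.425 g VSS/g soluble BOD₅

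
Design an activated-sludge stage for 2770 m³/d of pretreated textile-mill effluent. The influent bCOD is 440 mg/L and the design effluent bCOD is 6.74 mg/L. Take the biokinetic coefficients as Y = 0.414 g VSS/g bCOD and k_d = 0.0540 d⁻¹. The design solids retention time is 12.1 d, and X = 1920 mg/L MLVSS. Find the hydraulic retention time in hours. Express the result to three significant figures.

τ ≈ 16.4 h

Rearranging the biomass balance for a CMAS with decay, V = Y·Q·ΔS·θ_c / [X·(1+k_d θ_c)] = 0.414 × 2770 × (440 − 6.74) × 12.1 / [1920 × (1 + 0.0540 × 12.1)] = 6.01×10^6 / 3175 = 1894 m³.
τ = V/Q = 1894/2770 = 0.6837 d, or 16.41 h.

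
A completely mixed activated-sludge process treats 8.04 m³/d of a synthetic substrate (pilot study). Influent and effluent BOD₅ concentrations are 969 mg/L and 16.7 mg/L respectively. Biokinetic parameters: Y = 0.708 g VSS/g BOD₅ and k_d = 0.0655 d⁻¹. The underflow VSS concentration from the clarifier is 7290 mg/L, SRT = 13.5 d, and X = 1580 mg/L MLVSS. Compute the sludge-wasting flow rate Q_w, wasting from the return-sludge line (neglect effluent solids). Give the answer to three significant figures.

Q_w ≈ 0.395 m³/d

Steady-state biomass mass balance: V·X·(1 + k_d·θ_c) = Y·Q·(S₀ − S)·θ_c, so V = 0.708 × 8.04 × (969 − 16.7) × 13.5 / [1580 × (1 + 0.0655 × 13.5)] = 7.32×10^4 / 2977 = 24.58 m³.
Wasting from the return line (neglecting effluent solids): Q_w = V·X / (θ_c·X_r) = 24.58 × 1580 / (13.5 × 7290) = 0.3946 m³/d.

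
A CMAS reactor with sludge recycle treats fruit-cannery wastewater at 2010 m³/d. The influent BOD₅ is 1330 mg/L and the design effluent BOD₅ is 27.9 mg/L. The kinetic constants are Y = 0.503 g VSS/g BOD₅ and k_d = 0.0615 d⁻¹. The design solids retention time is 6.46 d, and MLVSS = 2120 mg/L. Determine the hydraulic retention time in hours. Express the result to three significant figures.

From the SRT design equation V = Y Q (S₀−S) θ_c / [X (1 + k_d θ_c)] = 0.503 × 2010 × (1330 − 27.9) × 6.46 / [2120 × (1 + 0.0615 × 6.46)] = 8.5×10^6 / 2962 = 2871 m³.
Hydraulic retention time τ = V/Q = 2871 / 2010 = 1.428 d = 34.28 h.

τ ≈ 34.3 h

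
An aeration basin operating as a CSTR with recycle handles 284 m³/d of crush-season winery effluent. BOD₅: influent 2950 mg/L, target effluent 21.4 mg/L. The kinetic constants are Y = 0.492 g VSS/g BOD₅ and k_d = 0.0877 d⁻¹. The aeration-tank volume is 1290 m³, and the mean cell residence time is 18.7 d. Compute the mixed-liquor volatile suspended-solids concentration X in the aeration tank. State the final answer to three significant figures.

From V·X·(1 + k_d·θ_c) = Y·Q·(S₀ − S)·θ_c: X = 0.492 × 284 × (2950 − 21.4) × 18.7 / [1290 × (1 + 0.0877 × 18.7)] = 2247 mg/L.

X ≈ 2250 mg/L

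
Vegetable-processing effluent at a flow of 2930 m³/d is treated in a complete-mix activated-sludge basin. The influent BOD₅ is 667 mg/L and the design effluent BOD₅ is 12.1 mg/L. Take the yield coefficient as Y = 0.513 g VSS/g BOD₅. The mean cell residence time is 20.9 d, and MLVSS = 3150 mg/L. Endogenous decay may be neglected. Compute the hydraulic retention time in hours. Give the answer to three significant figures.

V·X = Y·Q·ΔS·θ_c gives V = 0.513 × 2930 × (667 − 12.1) × 20.9 / 3150 = 6531 m³.
HRT = V/Q = 6531 m³ / 2930 m³·d⁻¹ = 2.229 d × 24 = 53.50 h.

τ ≈ 53.5 h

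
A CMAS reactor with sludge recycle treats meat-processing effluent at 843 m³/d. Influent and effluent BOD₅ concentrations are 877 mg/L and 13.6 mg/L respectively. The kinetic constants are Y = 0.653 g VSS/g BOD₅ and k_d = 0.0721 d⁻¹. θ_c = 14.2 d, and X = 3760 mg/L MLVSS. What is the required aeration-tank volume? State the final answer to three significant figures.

Rearranging the biomass balance for a CMAS with decay, V = Y·Q·ΔS·θ_c / [X·(1+k_d θ_c)] = 0.653 × 843 × (877 − 13.6) × 14.2 / [3760 × (1 + 0.0721 × 14.2)] = 6.75×10^6 / 7610 = 886.9 m³.

V ≈ 887 m³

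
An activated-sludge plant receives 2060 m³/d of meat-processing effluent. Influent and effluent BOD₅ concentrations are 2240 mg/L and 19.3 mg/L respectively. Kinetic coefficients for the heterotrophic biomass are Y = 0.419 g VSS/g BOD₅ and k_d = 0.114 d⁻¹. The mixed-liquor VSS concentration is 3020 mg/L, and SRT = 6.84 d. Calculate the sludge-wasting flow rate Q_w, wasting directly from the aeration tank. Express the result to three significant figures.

Steady-state biomass mass balance: V·X·(1 + k_d·θ_c) = Y·Q·(S₀ − S)·θ_c, so V = 0.419 × 2060 × (2240 − 19.3) × 6.84 / [3020 × (1 + 0.114 × 6.84)] = 1.31×10^7 / 5375 = 2439 m³.
Wasting from the aeration tank: Q_w = V / θ_c = 2439 / 6.84 = 356.6 m³/d.

Q_w ≈ 357 m³/d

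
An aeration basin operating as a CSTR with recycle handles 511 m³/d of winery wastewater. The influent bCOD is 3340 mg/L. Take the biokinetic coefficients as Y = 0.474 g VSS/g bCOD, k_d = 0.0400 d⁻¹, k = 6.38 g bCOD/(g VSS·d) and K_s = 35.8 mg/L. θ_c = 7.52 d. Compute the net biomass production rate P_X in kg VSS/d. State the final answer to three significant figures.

P_X ≈ 622 kg VSS/d

For a completely mixed reactor with recycle the Lawrence–McCarty relation gives S = K_s·(1 + k_d·θ_c) / [θ_c·(Y·k − k_d) − 1] = 35.8 × (1 + 0.0400 × 7.52) / [7.52 × (0.474 × 6.38 − 0.0400) − 1] = 46.57 / 21.44 = 2.172 mg/L.
Observed yield with endogenous decay: Y_obs = Y / (1 + k_d·θ_c) = 0.474 / (1 + 0.0400 × 7.52) = 0.474 / 1.301 = 0.3644 g VSS/g bCOD.
Substrate removed = Q·(S₀ − S) = 511 m³/d × (3340 − 2.17) g/m³ = 1.71×10^6 g/d = 1706 kg/d.
So the net sludge growth is P_X = 0.3644 × 1706 = 621.5 kg VSS/d.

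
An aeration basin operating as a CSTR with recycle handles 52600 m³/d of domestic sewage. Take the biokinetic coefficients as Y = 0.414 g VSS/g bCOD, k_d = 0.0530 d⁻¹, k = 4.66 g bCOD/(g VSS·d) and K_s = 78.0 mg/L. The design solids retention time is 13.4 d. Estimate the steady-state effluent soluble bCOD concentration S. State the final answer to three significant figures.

From the Monod/SRT balance for a CMAS, S = K_s·(1+k_d θ_c)/[θ_c·(Y k − k_d) − 1] = 78.0 × (1 + 0.0530 × 13.4) / [13.4 × (0.414 × 4.66 − 0.0530) − 1] = 133.4 / 24.14 = 5.526 mg/L.

S ≈ 5.53 mg/L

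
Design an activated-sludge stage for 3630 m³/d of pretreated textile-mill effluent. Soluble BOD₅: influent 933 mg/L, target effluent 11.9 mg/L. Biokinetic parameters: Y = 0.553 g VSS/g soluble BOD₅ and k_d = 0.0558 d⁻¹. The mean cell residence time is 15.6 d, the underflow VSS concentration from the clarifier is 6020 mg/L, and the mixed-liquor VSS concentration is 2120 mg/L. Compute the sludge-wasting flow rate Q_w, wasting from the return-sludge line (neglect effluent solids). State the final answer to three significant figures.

Rearranging the biomass balance for a CMAS with decay, V = Y·Q·ΔS·θ_c / [X·(1+k_d θ_c)] = 0.553 × 3630 × (933 − 11.9) × 15.6 / [2120 × (1 + 0.0558 × 15.6)] = 2.88×10^7 / 3965 = 7274 m³.
Q_w = (V·X)/(θ_c X_r) = 7274 × 2120 / (15.6 × 6020) = 164.2 m³/d.

Q_w ≈ 164 m³/d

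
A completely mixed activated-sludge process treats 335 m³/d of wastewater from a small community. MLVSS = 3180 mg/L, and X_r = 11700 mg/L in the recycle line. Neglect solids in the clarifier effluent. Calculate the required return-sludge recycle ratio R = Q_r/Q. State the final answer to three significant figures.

R ≈ 0.373

R = Q_r/Q = X/(X_r − X) = 3180 / (11700 − 3180) = 0.3732.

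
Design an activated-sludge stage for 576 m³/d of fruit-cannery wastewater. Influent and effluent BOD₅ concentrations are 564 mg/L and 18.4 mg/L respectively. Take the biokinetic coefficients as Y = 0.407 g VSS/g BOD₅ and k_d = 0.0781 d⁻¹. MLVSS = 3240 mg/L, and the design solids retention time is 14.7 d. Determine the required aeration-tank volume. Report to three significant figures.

Steady-state biomass mass balance: V·X·(1 + k_d·θ_c) = Y·Q·(S₀ − S)·θ_c, so V = 0.407 × 576 × (564 − 18.4) × 14.7 / [3240 × (1 + 0.0781 × 14.7)] = 1.88×10^6 / 6960 = 270.2 m³.

V ≈ 270 m³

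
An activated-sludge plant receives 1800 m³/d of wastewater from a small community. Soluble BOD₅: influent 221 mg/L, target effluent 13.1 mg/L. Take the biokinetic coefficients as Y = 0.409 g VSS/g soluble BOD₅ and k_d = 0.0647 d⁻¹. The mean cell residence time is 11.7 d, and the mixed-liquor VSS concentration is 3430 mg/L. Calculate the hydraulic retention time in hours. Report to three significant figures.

τ ≈ 3.96 h

Rearranging the biomass balance for a CMAS with decay, V = Y·Q·ΔS·θ_c / [X·(1+k_d θ_c)] = 0.409 × 1800 × (221 − 13.1) × 11.7 / [3430 × (1 + 0.0647 × 11.7)] = 1.79×10^6 / 6026 = 297.1 m³.
Hydraulic retention time τ = V/Q = 297.1 / 1800 = 0.1651 d = 3.962 h.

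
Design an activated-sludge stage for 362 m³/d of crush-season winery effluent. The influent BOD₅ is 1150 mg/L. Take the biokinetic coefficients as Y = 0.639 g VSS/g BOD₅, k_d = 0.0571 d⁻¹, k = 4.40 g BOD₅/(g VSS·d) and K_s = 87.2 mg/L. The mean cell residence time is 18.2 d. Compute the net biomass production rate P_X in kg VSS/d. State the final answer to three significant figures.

For a completely mixed reactor with recycle the Lawrence–McCarty relation gives S = K_s·(1 + k_d·θ_c) / [θ_c·(Y·k − k_d) − 1] = 87.2 × (1 + 0.0571 × 18.2) / [18.2 × (0.639 × 4.40 − 0.0571) − 1] = 177.8 / 49.13 = 3.619 mg/L.
Observed yield with endogenous decay: Y_obs = Y / (1 + k_d·θ_c) = 0.639 / (1 + 0.0571 × 18.2) = 0.639 / 2.039 = 0.3134 g VSS/g BOD₅.
Substrate removed = Q·(S₀ − S) = 362 m³/d × (1150 − 3.62) g/m³ = 4.15×10^5 g/d = 415.0 kg/d.
So the net sludge growth is P_X = 0.3134 × 415.0 = 130.0 kg VSS/d.

P_X ≈ 130 kg VSS/d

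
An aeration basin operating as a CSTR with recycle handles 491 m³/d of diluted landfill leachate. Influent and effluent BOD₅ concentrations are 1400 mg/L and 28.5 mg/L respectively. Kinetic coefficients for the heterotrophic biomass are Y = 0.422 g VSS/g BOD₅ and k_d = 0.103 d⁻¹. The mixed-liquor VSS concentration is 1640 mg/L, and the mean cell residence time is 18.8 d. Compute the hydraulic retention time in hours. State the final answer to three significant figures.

τ ≈ 54.2 h

Steady-state biomass mass balance: V·X·(1 + k_d·θ_c) = Y·Q·(S₀ − S)·θ_c, so V = 0.422 × 491 × (1400 − 28.5) × 18.8 / [1640 × (1 + 0.103 × 18.8)] = 5.34×10^6 / 4816 = 1109 m³.
τ = V/Q = 1109/491 = 2.259 d, or 54.23 h.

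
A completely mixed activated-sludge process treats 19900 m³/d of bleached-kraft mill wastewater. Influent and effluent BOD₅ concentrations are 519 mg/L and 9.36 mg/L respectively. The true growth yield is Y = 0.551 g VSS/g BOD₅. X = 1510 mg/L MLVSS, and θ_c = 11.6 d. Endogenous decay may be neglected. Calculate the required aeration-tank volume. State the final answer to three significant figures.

V ≈ 42900 m³

With k_d = 0 the design equation reduces to V = Y Q (S₀−S) θ_c / X = 0.551 × 19900 × (519 − 9.36) × 11.6 / 1510 = 42929 m³.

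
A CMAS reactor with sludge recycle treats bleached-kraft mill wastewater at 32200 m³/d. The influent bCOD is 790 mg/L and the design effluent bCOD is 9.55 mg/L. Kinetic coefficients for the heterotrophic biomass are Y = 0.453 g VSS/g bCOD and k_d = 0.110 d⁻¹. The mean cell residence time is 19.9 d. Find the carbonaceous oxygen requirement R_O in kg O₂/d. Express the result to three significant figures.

Observed yield with endogenous decay: Y_obs = Y / (1 + k_d·θ_c) = 0.453 / (1 + 0.110 × 19.9) = 0.453 / 3.189 = 0.1421 g VSS/g bCOD.
ΔS = 790 − 9.55 = 780.5 mg/L, so the substrate removal rate is 32200 × 780.5/1000 = 25130 kg bCOD/d.
Biomass synthesised: P_X = Y_obs × 25130 = 3570 kg VSS/d.
Carbonaceous O₂ demand = substrate oxidised − cell-mass equivalent = 25130 − 1.42 × 3570 = 20061 kg O₂/d.

R_O ≈ 20100 kg O₂/d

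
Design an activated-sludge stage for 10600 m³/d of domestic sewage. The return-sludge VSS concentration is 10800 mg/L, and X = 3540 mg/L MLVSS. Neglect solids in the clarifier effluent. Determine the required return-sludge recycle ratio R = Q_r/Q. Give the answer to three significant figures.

Mass balance around the secondary clarifier (neglecting effluent solids): R = X / (X_r − X) = 3540 / (10800 − 3540) = 0.4876.

R ≈ 0.488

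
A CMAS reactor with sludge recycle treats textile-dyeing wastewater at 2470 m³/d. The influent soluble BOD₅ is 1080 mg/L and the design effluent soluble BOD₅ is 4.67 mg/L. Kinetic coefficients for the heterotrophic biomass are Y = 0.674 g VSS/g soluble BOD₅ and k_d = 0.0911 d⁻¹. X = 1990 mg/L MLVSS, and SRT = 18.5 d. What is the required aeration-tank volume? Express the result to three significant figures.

V ≈ 6200 m³

Steady-state biomass mass balance: V·X·(1 + k_d·θ_c) = Y·Q·(S₀ − S)·θ_c, so V = 0.674 × 2470 × (1080 − 4.67) × 18.5 / [1990 × (1 + 0.0911 × 18.5)] = 3.31×10^7 / 5344 = 6197 m³.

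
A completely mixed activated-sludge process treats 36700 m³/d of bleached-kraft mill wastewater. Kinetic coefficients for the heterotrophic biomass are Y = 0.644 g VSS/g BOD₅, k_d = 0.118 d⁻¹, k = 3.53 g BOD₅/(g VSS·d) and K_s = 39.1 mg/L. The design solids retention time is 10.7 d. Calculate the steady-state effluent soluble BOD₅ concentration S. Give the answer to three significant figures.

For a completely mixed reactor with recycle the Lawrence–McCarty relation gives S = K_s·(1 + k_d·θ_c) / [θ_c·(Y·k − k_d) − 1] = 39.1 × (1 + 0.118 × 10.7) / [10.7 × (0.644 × 3.53 − 0.118) − 1] = 88.47 / 22.06 = 4.010 mg/L.

S ≈ 4.01 mg/L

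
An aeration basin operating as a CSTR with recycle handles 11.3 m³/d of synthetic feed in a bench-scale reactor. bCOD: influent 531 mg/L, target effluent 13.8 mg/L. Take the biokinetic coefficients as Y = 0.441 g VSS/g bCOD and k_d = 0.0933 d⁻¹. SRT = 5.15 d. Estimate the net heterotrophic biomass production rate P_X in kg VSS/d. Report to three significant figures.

P_X ≈ 1.74 kg VSS/d

Correct the yield for decay: Y_obs = Y/(1 + k_d θ_c) = 0.441 / (1 + 0.0933 × 5.15) = 0.441 / 1.480 = 0.2979.
ΔS = 531 − 13.8 = 517.2 mg/L, so the substrate removal rate is 11.3 × 517.2/1000 = 5.844 kg bCOD/d.
Biomass produced: P_X = Y_obs·Q·ΔS = 0.2979 × 5.844 ≈ 1.741 kg VSS/d.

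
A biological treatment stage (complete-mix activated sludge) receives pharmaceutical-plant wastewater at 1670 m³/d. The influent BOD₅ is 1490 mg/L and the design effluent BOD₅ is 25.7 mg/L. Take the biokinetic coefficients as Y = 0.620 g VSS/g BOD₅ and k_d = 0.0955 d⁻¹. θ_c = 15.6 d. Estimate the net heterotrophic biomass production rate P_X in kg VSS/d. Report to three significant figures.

Observed yield with endogenous decay: Y_obs = Y / (1 + k_d·θ_c) = 0.620 / (1 + 0.0955 × 15.6) = 0.620 / 2.490 = 0.2490 g VSS/g BOD₅.
Mass of BOD₅ removed per day: Q(S₀ − S) = 1670 × 1464 g/m³ = 2445 kg/d.
Biomass produced: P_X = Y_obs·Q·ΔS = 0.2490 × 2445 ≈ 608.9 kg VSS/d.

P_X ≈ 609 kg VSS/d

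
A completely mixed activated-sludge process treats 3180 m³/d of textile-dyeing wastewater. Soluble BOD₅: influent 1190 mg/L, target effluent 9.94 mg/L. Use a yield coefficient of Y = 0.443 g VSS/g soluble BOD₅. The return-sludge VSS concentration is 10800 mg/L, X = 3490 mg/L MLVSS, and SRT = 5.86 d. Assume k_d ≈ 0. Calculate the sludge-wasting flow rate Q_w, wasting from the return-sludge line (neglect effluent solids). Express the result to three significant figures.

Q_w ≈ 154 m³/d

V·X = Y·Q·ΔS·θ_c gives V = 0.443 × 3180 × (1190 − 9.94) × 5.86 / 3490 = 2791 m³.
Wasting from the return line (neglecting effluent solids): Q_w = V·X / (θ_c·X_r) = 2791 × 3490 / (5.86 × 10800) = 153.9 m³/d.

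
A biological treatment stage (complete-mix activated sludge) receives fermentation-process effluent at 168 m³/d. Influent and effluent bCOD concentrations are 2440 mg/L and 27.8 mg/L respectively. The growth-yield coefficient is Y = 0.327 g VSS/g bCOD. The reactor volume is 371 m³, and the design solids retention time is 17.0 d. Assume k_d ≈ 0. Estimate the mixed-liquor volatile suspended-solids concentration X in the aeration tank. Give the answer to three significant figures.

From V·X = Y·Q·(S₀ − S)·θ_c (decay neglected): X = 0.327 × 168 × (2440 − 27.8) × 17.0 / 371 = 6072 mg/L.

X ≈ 6070 mg/L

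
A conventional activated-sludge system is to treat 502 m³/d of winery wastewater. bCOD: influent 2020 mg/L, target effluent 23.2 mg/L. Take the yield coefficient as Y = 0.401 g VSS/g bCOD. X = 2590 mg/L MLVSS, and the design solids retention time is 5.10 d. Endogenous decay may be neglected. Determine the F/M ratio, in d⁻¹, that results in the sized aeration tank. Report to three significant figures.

F/M ≈ 0.495 d⁻¹

With k_d = 0 the design equation reduces to V = Y Q (S₀−S) θ_c / X = 0.401 × 502 × (2020 − 23.2) × 5.10 / 2590 = 791.5 m³.
F/M = applied load / biomass = Q·S₀/(V·X) = 502 × 2020 / (791.5 × 2590) = 0.4947 d⁻¹.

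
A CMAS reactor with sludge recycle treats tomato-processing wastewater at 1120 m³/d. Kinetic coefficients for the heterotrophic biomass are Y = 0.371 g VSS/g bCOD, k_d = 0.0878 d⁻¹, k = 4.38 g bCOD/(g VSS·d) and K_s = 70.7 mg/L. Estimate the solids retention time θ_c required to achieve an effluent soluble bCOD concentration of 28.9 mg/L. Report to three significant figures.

At the target effluent, Y k S/(K_s+S) = 0.371×4.38×28.9/99.60 = 0.4715 d⁻¹.
θ_c = 1/(μ − k_d) = 1/(0.4715 − 0.0878) = 1/0.3837 = 2.606 d.

θ_c ≈ 2.61 d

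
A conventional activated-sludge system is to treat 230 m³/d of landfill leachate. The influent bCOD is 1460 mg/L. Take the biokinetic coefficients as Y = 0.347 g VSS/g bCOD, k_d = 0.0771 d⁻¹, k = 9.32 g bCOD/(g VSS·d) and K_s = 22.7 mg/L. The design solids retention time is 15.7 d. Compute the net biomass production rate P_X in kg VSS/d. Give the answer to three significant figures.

P_X ≈ 52.7 kg VSS/d

Effluent substrate depends only on kinetics and SRT: S = K_s(1 + k_d θ_c) / [θ_c(Yk − k_d) − 1] = 22.7 × (1 + 0.0771 × 15.7) / [15.7 × (0.347 × 9.32 − 0.0771) − 1] = 50.18 / 48.56 = 1.033 mg/L.
Correct the yield for decay: Y_obs = Y/(1 + k_d θ_c) = 0.347 / (1 + 0.0771 × 15.7) = 0.347 / 2.210 = 0.1570.
Q·(S₀ − S) = 230 × (1460 − 1.03) × 10⁻³ = 335.6 kg/d removed.
Net biomass production P_X = Y_obs × Q·(S₀ − S) = 0.1570 × 335.6 = 52.68 kg VSS/d.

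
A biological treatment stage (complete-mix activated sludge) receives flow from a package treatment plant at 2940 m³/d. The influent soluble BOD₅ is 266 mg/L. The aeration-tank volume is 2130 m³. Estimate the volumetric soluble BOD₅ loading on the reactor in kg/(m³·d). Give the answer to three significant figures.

L_v ≈ 0.367 kg soluble BOD₅/(m³·d)

Applied soluble BOD₅ load per unit volume = Q·S₀/V = (2940 × 266/1000)/2130 = 0.3672 kg soluble BOD₅·m⁻³·d⁻¹.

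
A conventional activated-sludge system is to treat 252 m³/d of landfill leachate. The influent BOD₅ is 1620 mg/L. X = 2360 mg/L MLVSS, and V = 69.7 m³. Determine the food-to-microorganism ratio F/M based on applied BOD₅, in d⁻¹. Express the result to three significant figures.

F/M ≈ 2.48 d⁻¹

F/M = Q·S₀ / (V·X) = 252 × 1620 / (69.70 × 2360) = 2.482 g BOD₅·(g VSS·d)⁻¹.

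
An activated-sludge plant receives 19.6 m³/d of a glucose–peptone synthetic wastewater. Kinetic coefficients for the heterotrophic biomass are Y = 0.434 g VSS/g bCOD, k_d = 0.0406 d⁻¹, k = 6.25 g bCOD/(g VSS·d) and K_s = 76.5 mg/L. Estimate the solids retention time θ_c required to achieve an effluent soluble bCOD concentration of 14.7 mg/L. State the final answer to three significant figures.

From 1/θ_c = Y·k·S/(K_s + S) − k_d: Y·k·S/(K_s+S) = 0.434 × 6.25 × 14.7 / (76.5 + 14.7) = 0.4372 d⁻¹.
1/θ_c = 0.4372 − 0.0406 = 0.3966 d⁻¹, so θ_c = 2.521 d.

θ_c ≈ 2.52 d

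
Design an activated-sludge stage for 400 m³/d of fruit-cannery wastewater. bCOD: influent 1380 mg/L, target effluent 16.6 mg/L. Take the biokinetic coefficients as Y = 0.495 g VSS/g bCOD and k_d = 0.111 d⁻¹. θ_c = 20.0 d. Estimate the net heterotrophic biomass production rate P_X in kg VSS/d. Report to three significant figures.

P_X ≈ 83.8 kg VSS/d

The observed yield is Y_obs = Y/(1 + k_d·θ_c) = 0.495 / (1 + 0.111 × 20.0) = 0.495 / 3.220 = 0.1537 g VSS per g bCOD removed.
Mass of bCOD removed per day: Q(S₀ − S) = 400 × 1363 g/m³ = 545.4 kg/d.
Biomass produced: P_X = Y_obs·Q·ΔS = 0.1537 × 545.4 ≈ 83.84 kg VSS/d.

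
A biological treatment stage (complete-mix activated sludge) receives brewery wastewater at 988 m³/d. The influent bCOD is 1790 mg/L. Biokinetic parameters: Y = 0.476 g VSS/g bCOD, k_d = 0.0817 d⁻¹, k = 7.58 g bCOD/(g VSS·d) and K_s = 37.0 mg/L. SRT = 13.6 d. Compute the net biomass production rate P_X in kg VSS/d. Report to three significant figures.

From the Monod/SRT balance for a CMAS, S = K_s·(1+k_d θ_c)/[θ_c·(Y k − k_d) − 1] = 37.0 × (1 + 0.0817 × 13.6) / [13.6 × (0.476 × 7.58 − 0.0817) − 1] = 78.11 / 46.96 = 1.663 mg/L.
Observed yield with endogenous decay: Y_obs = Y / (1 + k_d·θ_c) = 0.476 / (1 + 0.0817 × 13.6) = 0.476 / 2.111 = 0.2255 g VSS/g bCOD.
Substrate removed = Q·(S₀ − S) = 988 m³/d × (1790 − 1.66) g/m³ = 1.77×10^6 g/d = 1767 kg/d.
So the net sludge growth is P_X = 0.2255 × 1767 = 398.4 kg VSS/d.

P_X ≈ 398 kg VSS/d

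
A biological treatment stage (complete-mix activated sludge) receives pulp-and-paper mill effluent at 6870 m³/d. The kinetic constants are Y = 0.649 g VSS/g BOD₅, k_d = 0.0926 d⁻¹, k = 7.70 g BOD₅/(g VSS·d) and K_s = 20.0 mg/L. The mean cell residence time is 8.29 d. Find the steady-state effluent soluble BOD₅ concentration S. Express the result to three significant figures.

From the Monod/SRT balance for a CMAS, S = K_s·(1+k_d θ_c)/[θ_c·(Y k − k_d) − 1] = 20.0 × (1 + 0.0926 × 8.29) / [8.29 × (0.649 × 7.70 − 0.0926) − 1] = 35.35 / 39.66 = 0.8914 mg/L.

S ≈ 0.891 mg/L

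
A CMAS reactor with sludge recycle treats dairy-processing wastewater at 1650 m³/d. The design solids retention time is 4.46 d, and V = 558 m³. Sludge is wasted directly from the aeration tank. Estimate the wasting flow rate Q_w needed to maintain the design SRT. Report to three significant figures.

Q_w ≈ 125 m³/d

Wasting from the aeration tank: Q_w = V / θ_c = 558.0 / 4.46 = 125.1 m³/d.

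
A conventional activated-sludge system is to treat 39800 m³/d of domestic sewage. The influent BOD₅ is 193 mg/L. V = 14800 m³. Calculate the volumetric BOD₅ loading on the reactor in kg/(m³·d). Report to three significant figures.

Applied BOD₅ load per unit volume = Q·S₀/V = (39800 × 193/1000)/14800 = 0.5190 kg BOD₅·m⁻³·d⁻¹.

L_v ≈ 0.519 kg BOD₅/(m³·d)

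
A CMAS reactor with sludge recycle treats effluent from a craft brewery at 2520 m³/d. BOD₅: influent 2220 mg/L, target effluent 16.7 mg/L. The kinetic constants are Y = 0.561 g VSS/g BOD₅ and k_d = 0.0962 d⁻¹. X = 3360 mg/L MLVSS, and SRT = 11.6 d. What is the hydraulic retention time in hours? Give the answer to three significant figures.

τ ≈ 48.4 h

From the SRT design equation V = Y Q (S₀−S) θ_c / [X (1 + k_d θ_c)] = 0.561 × 2520 × (2220 − 16.7) × 11.6 / [3360 × (1 + 0.0962 × 11.6)] = 3.61×10^7 / 7109 = 5082 m³.
Hydraulic retention time τ = V/Q = 5082 / 2520 = 2.017 d = 48.40 h.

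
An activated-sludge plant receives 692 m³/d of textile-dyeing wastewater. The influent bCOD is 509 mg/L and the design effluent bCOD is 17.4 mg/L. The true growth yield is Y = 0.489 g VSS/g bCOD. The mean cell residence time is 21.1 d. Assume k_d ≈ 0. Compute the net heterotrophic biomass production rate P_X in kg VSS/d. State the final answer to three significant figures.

With endogenous decay neglected, the observed yield equals the true yield: Y_obs = Y = 0.489 g VSS/g bCOD.
Q·(S₀ − S) = 692 × (509 − 17.4) × 10⁻³ = 340.2 kg/d removed.
P_X = Y_obs · Q(S₀ − S) = 0.4890 × 340.2 = 166.4 kg VSS/d.

P_X ≈ 166 kg VSS/d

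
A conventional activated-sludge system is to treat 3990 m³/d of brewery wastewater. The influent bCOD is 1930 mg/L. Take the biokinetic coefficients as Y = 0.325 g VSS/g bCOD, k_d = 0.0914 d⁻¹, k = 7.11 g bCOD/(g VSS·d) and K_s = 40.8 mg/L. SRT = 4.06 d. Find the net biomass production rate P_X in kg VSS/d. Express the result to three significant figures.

P_X ≈ 1820 kg VSS/d

Effluent substrate depends only on kinetics and SRT: S = K_s(1 + k_d θ_c) / [θ_c(Yk − k_d) − 1] = 40.8 × (1 + 0.0914 × 4.06) / [4.06 × (0.325 × 7.11 − 0.0914) − 1] = 55.94 / 8.011 = 6.983 mg/L.
Observed yield with endogenous decay: Y_obs = Y / (1 + k_d·θ_c) = 0.325 / (1 + 0.0914 × 4.06) = 0.325 / 1.371 = 0.2370 g VSS/g bCOD.
Substrate removed = Q·(S₀ − S) = 3990 m³/d × (1930 − 6.98) g/m³ = 7.67×10^6 g/d = 7673 kg/d.
Biomass produced: P_X = Y_obs·Q·ΔS = 0.2370 × 7673 ≈ 1819 kg VSS/d.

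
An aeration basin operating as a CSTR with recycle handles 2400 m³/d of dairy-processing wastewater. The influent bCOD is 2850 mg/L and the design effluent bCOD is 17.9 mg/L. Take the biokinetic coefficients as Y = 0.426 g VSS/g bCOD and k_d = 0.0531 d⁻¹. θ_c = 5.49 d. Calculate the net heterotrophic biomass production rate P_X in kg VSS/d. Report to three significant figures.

The observed yield is Y_obs = Y/(1 + k_d·θ_c) = 0.426 / (1 + 0.0531 × 5.49) = 0.426 / 1.292 = 0.3298 g VSS per g bCOD removed.
ΔS = 2850 − 17.9 = 2832 mg/L, so the substrate removal rate is 2400 × 2832/1000 = 6797 kg bCOD/d.
So the net sludge growth is P_X = 0.3298 × 6797 = 2242 kg VSS/d.

P_X ≈ 2240 kg VSS/d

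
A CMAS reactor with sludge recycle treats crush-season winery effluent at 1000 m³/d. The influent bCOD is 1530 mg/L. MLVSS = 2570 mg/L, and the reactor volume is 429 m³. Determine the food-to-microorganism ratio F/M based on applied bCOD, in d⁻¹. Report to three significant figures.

F/M = applied load / biomass = Q·S₀/(V·X) = 1000 × 1530 / (429.0 × 2570) = 1.388 d⁻¹.

F/M ≈ 1.39 d⁻¹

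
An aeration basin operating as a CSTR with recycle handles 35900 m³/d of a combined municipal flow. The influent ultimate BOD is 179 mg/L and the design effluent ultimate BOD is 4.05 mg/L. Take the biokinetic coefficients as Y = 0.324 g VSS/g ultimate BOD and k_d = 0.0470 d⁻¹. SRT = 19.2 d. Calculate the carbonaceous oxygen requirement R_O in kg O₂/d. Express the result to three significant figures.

The observed yield is Y_obs = Y/(1 + k_d·θ_c) = 0.324 / (1 + 0.0470 × 19.2) = 0.324 / 1.902 = 0.1703 g VSS per g ultimate BOD removed.
Q·(S₀ − S) = 35900 × (179 − 4.05) × 10⁻³ = 6281 kg/d removed.
Biomass synthesised: P_X = Y_obs × 6281 = 1070 kg VSS/d.
Carbonaceous O₂ demand = substrate oxidised − cell-mass equivalent = 6281 − 1.42 × 1070 = 4762 kg O₂/d.

R_O ≈ 4760 kg O₂/d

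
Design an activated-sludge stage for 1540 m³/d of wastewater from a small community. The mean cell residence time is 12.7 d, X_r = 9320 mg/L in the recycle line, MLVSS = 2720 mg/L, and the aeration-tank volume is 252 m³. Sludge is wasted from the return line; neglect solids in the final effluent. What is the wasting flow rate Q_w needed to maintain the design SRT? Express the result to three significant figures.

Q_w ≈ 5.79 m³/d

θ_c = V·X/(Q_w·X_r) when wasting from the recycle, so Q_w = V·X/(θ_c·X_r) = 252.0 × 2720 / (12.7 × 9320) = 5.791 m³/d.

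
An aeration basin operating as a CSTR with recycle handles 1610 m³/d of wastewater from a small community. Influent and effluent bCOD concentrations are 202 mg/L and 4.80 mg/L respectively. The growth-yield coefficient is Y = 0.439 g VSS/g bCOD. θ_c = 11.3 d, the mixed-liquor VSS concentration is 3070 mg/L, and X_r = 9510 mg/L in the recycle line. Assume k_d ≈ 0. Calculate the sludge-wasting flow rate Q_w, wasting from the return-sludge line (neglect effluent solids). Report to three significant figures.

V·X = Y·Q·ΔS·θ_c gives V = 0.439 × 1610 × (202 − 4.80) × 11.3 / 3070 = 513.0 m³.
Wasting from the return line (neglecting effluent solids): Q_w = V·X / (θ_c·X_r) = 513.0 × 3070 / (11.3 × 9510) = 14.66 m³/d.

Q_w ≈ 14.7 m³/d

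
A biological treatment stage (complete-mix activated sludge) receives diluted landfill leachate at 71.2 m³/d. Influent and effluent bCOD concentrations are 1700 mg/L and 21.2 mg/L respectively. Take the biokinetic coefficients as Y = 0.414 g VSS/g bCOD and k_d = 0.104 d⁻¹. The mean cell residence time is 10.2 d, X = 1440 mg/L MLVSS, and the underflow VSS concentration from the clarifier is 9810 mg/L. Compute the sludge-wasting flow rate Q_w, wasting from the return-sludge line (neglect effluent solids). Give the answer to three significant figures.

Q_w ≈ 2.45 m³/d

Steady-state biomass mass balance: V·X·(1 + k_d·θ_c) = Y·Q·(S₀ − S)·θ_c, so V = 0.414 × 71.2 × (1700 − 21.2) × 10.2 / [1440 × (1 + 0.104 × 10.2)] = 5.05×10^5 / 2968 = 170.1 m³.
Q_w = (V·X)/(θ_c X_r) = 170.1 × 1440 / (10.2 × 9810) = 2.448 m³/d.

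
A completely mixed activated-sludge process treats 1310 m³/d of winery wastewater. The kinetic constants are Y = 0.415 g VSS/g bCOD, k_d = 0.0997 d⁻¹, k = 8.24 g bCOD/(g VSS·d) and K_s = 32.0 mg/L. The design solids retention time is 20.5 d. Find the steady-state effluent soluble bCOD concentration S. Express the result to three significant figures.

S ≈ 1.45 mg/L

For a completely mixed reactor with recycle the Lawrence–McCarty relation gives S = K_s·(1 + k_d·θ_c) / [θ_c·(Y·k − k_d) − 1] = 32.0 × (1 + 0.0997 × 20.5) / [20.5 × (0.415 × 8.24 − 0.0997) − 1] = 97.40 / 67.06 = 1.453 mg/L.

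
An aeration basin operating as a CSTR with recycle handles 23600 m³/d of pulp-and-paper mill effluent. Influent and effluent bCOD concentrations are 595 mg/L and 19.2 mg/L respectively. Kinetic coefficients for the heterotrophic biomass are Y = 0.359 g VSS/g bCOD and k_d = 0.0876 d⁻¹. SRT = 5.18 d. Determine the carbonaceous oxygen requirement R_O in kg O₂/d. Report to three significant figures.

The observed yield is Y_obs = Y/(1 + k_d·θ_c) = 0.359 / (1 + 0.0876 × 5.18) = 0.359 / 1.454 = 0.2469 g VSS per g bCOD removed.
Q·(S₀ − S) = 23600 × (595 − 19.2) × 10⁻³ = 13589 kg/d removed.
Net sludge production P_X = 0.2469 × 13589 = 3356 kg VSS/d.
R_O = Q·ΔS − 1.42 P_X = 13589 − 4765 = 8824 kg O₂/d.

R_O ≈ 8820 kg O₂/d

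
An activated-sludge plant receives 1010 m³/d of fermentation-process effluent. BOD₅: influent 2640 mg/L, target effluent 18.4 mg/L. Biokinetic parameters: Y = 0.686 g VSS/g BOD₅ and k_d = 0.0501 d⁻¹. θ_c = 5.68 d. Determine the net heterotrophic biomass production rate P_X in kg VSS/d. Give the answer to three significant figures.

The observed yield is Y_obs = Y/(1 + k_d·θ_c) = 0.686 / (1 + 0.0501 × 5.68) = 0.686 / 1.285 = 0.5340 g VSS per g BOD₅ removed.
ΔS = 2640 − 18.4 = 2622 mg/L, so the substrate removal rate is 1010 × 2622/1000 = 2648 kg BOD₅/d.
Biomass produced: P_X = Y_obs·Q·ΔS = 0.5340 × 2648 ≈ 1414 kg VSS/d.

P_X ≈ 1410 kg VSS/d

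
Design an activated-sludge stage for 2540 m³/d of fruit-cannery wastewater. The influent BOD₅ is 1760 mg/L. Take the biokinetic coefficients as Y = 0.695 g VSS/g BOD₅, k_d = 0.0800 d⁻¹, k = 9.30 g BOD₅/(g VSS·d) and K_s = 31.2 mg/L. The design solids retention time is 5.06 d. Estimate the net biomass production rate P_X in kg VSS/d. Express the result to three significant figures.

For a completely mixed reactor with recycle the Lawrence–McCarty relation gives S = K_s·(1 + k_d·θ_c) / [θ_c·(Y·k − k_d) − 1] = 31.2 × (1 + 0.0800 × 5.06) / [5.06 × (0.695 × 9.30 − 0.0800) − 1] = 43.83 / 31.30 = 1.400 mg/L.
The observed yield is Y_obs = Y/(1 + k_d·θ_c) = 0.695 / (1 + 0.0800 × 5.06) = 0.695 / 1.405 = 0.4947 g VSS per g BOD₅ removed.
Substrate removed = Q·(S₀ − S) = 2540 m³/d × (1760 − 1.40) g/m³ = 4.47×10^6 g/d = 4467 kg/d.
Biomass produced: P_X = Y_obs·Q·ΔS = 0.4947 × 4467 ≈ 2210 kg VSS/d.

P_X ≈ 2210 kg VSS/d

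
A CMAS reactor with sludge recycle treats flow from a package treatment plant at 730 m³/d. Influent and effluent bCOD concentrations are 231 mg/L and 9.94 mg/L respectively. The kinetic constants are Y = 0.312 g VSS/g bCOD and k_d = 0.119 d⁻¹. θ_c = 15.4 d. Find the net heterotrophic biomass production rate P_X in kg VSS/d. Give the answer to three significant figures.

Y_obs = Y / (1 + k_d θ_c) = 0.312 / (1 + 0.119 × 15.4) = 0.312 / 2.833 = 0.1101.
Substrate removed = Q·(S₀ − S) = 730 m³/d × (231 − 9.94) g/m³ = 1.61×10^5 g/d = 161.4 kg/d.
P_X = Y_obs · Q(S₀ − S) = 0.1101 × 161.4 = 17.77 kg VSS/d.

P_X ≈ 17.8 kg VSS/d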